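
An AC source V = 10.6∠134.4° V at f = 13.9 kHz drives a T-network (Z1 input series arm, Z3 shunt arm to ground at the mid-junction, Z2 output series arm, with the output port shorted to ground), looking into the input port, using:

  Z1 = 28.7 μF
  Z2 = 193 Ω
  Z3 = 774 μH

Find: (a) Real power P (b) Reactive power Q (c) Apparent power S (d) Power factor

Step 1 — Angular frequency: ω = 2π·f = 2π·1.39e+04 = 8.734e+04 rad/s.
Step 2 — Component impedances:
  Z1: Z = 1/(jωC) = -j/(ω·C) = 0 - j0.399 Ω
  Z2: Z = R = 193 Ω
  Z3: Z = jωL = j·8.734e+04·0.000774 = 0 + j67.6 Ω
Step 3 — With the output port shorted to ground, the output series arm Z2 runs from the junction to ground; the shunt arm Z3 also runs from the junction to ground. They appear in parallel: Z3 || Z2 = 21.09 + j60.21 Ω.
Step 4 — Series with input arm Z1: Z_in = Z1 + (Z3 || Z2) = 21.09 + j59.81 Ω = 63.42∠70.6° Ω.
Step 5 — Source phasor: V = 10.6∠134.4° V = -7.416 + j7.573 V.
Step 6 — Current: I = V / Z = 0.07373 + j0.15 A = 0.1671∠63.8° A.
Step 7 — Complex power: S = V·I* = 0.5891 + j1.671 VA.
Step 8 — Real power: P = Re(S) = 0.5891 W.
Step 9 — Reactive power: Q = Im(S) = 1.671 VAR.
Step 10 — Apparent power: |S| = 1.772 VA.
Step 11 — Power factor: PF = P/|S| = 0.3325 (lagging).

(a) P = 0.5891 W  (b) Q = 1.671 VAR  (c) S = 1.772 VA  (d) PF = 0.3325 (lagging)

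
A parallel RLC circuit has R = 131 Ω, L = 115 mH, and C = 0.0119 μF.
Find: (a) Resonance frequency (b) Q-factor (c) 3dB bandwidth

Step 1 — Resonance: ω₀ = 1/√(LC) = 1/√(0.115·1.19e-08) = 2.703e+04 rad/s.
Step 2 — f₀ = ω₀/(2π) = 4302 Hz.
Step 3 — Parallel Q: Q = R/(ω₀L) = 131/(2.703e+04·0.115) = 0.04214.
Step 4 — Bandwidth: Δω = ω₀/Q = 6.415e+05 rad/s; BW = Δω/(2π) = 1.021e+05 Hz.

(a) f₀ = 4302 Hz  (b) Q = 0.04214  (c) BW = 1.021e+05 Hz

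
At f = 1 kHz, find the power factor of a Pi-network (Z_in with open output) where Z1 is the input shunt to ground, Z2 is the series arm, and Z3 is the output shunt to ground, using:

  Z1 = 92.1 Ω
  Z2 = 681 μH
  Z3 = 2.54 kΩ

Step 1 — Angular frequency: ω = 2π·f = 2π·1000 = 6283 rad/s.
Step 2 — Component impedances:
  Z1: Z = R = 92.1 Ω
  Z2: Z = jωL = j·6283·0.000681 = 0 + j4.279 Ω
  Z3: Z = R = 2540 Ω
Step 3 — With open output, the series arm Z2 and the output shunt Z3 appear in series to ground: Z2 + Z3 = 2540 + j4.279 Ω.
Step 4 — Parallel with input shunt Z1: Z_in = Z1 || (Z2 + Z3) = 88.88 + j0.005239 Ω = 88.88∠0.0° Ω.
Step 5 — Power factor: PF = cos(φ) = Re(Z)/|Z| = 88.88/88.88 = 1.
Step 6 — Type: Im(Z) = 0.005239 ⇒ lagging (phase φ = 0.0°).

PF = 1 (lagging, φ = 0.0°)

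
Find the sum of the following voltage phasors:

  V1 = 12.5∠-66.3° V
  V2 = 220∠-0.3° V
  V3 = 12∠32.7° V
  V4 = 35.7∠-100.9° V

Step 1 — Convert each phasor to rectangular form:
  V1 = 12.5·(cos(-66.3°) + j·sin(-66.3°)) = 5.024 - j11.45 V
  V2 = 220·(cos(-0.3°) + j·sin(-0.3°)) = 220 - j1.152 V
  V3 = 12·(cos(32.7°) + j·sin(32.7°)) = 10.1 + j6.483 V
  V4 = 35.7·(cos(-100.9°) + j·sin(-100.9°)) = -6.751 - j35.06 V
Step 2 — Sum components: V_total = 228.4 - j41.17 V.
Step 3 — Convert to polar: |V_total| = 232.1 V, ∠V_total = -10.2°.

V_total = 232.1∠-10.2° V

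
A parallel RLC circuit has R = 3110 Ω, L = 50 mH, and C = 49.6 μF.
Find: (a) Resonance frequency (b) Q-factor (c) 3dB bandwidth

Step 1 — Resonance: ω₀ = 1/√(LC) = 1/√(0.05·4.96e-05) = 635 rad/s.
Step 2 — f₀ = ω₀/(2π) = 101.1 Hz.
Step 3 — Parallel Q: Q = R/(ω₀L) = 3110/(635·0.05) = 97.95.
Step 4 — Bandwidth: Δω = ω₀/Q = 6.483 rad/s; BW = Δω/(2π) = 1.032 Hz.

(a) f₀ = 101.1 Hz  (b) Q = 97.95  (c) BW = 1.032 Hz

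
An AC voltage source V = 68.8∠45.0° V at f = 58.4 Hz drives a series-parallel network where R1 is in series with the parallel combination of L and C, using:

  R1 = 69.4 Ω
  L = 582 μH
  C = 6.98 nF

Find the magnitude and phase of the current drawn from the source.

Step 1 — Angular frequency: ω = 2π·f = 2π·58.4 = 366.9 rad/s.
Step 2 — Component impedances:
  R1: Z = R = 69.4 Ω
  L: Z = jωL = j·366.9·0.000582 = 0 + j0.2136 Ω
  C: Z = 1/(jωC) = -j/(ω·C) = 0 - j3.904e+05 Ω
Step 3 — Parallel branch: L || C = 1/(1/L + 1/C) = 0 + j0.2136 Ω.
Step 4 — Series with R1: Z_total = R1 + (L || C) = 69.4 + j0.2136 Ω = 69.4∠0.2° Ω.
Step 5 — Source phasor: V = 68.8∠45.0° V = 48.65 + j48.65 V.
Step 6 — Ohm's law: I = V / Z_total = (48.65 + j48.65) / (69.4 + j0.2136) = 0.7031 + j0.6988 A.
Step 7 — Convert to polar: |I| = 0.9913 A, ∠I = 44.8°.

I = 0.9913∠44.8° A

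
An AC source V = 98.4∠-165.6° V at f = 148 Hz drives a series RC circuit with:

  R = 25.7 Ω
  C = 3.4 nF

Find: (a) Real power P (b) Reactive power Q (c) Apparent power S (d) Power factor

Step 1 — Angular frequency: ω = 2π·f = 2π·148 = 929.9 rad/s.
Step 2 — Component impedances:
  R: Z = R = 25.7 Ω
  C: Z = 1/(jωC) = -j/(ω·C) = 0 - j3.163e+05 Ω
Step 3 — Series combination: Z_total = R + C = 25.7 - j3.163e+05 Ω = 3.163e+05∠-90.0° Ω.
Step 4 — Source phasor: V = 98.4∠-165.6° V = -95.31 - j24.47 V.
Step 5 — Current: I = V / Z = 7.735e-05 - j0.0003013 A = 0.0003111∠-75.6° A.
Step 6 — Complex power: S = V·I* = 2.488e-06 - j0.03061 VA.
Step 7 — Real power: P = Re(S) = 2.488e-06 W.
Step 8 — Reactive power: Q = Im(S) = -0.03061 VAR.
Step 9 — Apparent power: |S| = 0.03061 VA.
Step 10 — Power factor: PF = P/|S| = 8.126e-05 (leading).

(a) P = 2.488e-06 W  (b) Q = -0.03061 VAR  (c) S = 0.03061 VA  (d) PF = 8.126e-05 (leading)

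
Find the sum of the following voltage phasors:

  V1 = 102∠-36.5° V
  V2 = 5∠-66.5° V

Step 1 — Convert each phasor to rectangular form:
  V1 = 102·(cos(-36.5°) + j·sin(-36.5°)) = 81.99 - j60.67 V
  V2 = 5·(cos(-66.5°) + j·sin(-66.5°)) = 1.994 - j4.585 V
Step 2 — Sum components: V_total = 83.99 - j65.26 V.
Step 3 — Convert to polar: |V_total| = 106.4 V, ∠V_total = -37.8°.

V_total = 106.4∠-37.8° V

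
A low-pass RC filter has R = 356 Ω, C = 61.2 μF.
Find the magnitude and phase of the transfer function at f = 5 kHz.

Step 1 — Angular frequency: ω = 2π·5000 = 3.142e+04 rad/s.
Step 2 — Transfer function: H(jω) = 1/(1 + jωRC).
Step 3 — Denominator: 1 + jωRC = 1 + j·3.142e+04·356·6.12e-05 = 1 + j684.5.
Step 4 — H = 2.135e-06 - j0.001461.
Step 5 — Magnitude: |H| = 0.001461 (-56.7 dB); phase: φ = -89.9°.

|H| = 0.001461 (-56.7 dB), φ = -89.9°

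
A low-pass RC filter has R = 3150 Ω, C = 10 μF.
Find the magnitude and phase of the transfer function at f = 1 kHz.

Step 1 — Angular frequency: ω = 2π·1000 = 6283 rad/s.
Step 2 — Transfer function: H(jω) = 1/(1 + jωRC).
Step 3 — Denominator: 1 + jωRC = 1 + j·6283·3150·1e-05 = 1 + j197.9.
Step 4 — H = 2.553e-05 - j0.005052.
Step 5 — Magnitude: |H| = 0.005052 (-45.9 dB); phase: φ = -89.7°.

|H| = 0.005052 (-45.9 dB), φ = -89.7°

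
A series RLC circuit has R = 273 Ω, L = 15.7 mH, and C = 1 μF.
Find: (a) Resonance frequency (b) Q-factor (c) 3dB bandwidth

Step 1 — Resonance: ω₀ = 1/√(LC) = 1/√(0.0157·1e-06) = 7981 rad/s.
Step 2 — f₀ = ω₀/(2π) = 1270 Hz.
Step 3 — Series Q: Q = ω₀L/R = 7981·0.0157/273 = 0.459.
Step 4 — Bandwidth: Δω = ω₀/Q = 1.739e+04 rad/s; BW = Δω/(2π) = 2767 Hz.

(a) f₀ = 1270 Hz  (b) Q = 0.459  (c) BW = 2767 Hz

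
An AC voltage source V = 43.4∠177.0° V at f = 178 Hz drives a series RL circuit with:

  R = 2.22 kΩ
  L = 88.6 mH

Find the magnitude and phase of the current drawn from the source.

Step 1 — Angular frequency: ω = 2π·f = 2π·178 = 1118 rad/s.
Step 2 — Component impedances:
  R: Z = R = 2220 Ω
  L: Z = jωL = j·1118·0.0886 = 0 + j99.09 Ω
Step 3 — Series combination: Z_total = R + L = 2220 + j99.09 Ω = 2222∠2.6° Ω.
Step 4 — Source phasor: V = 43.4∠177.0° V = -43.34 + j2.271 V.
Step 5 — Ohm's law: I = V / Z_total = (-43.34 + j2.271) / (2220 + j99.09) = -0.01944 + j0.001891 A.
Step 6 — Convert to polar: |I| = 0.01953 A, ∠I = 174.4°.

I = 0.01953∠174.4° A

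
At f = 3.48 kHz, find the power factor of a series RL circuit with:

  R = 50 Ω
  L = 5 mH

Step 1 — Angular frequency: ω = 2π·f = 2π·3480 = 2.187e+04 rad/s.
Step 2 — Component impedances:
  R: Z = R = 50 Ω
  L: Z = jωL = j·2.187e+04·0.005 = 0 + j109.3 Ω
Step 3 — Series combination: Z_total = R + L = 50 + j109.3 Ω = 120.2∠65.4° Ω.
Step 4 — Power factor: PF = cos(φ) = Re(Z)/|Z| = 50/120.22 = 0.4159.
Step 5 — Type: Im(Z) = 109.3 ⇒ lagging (phase φ = 65.4°).

PF = 0.4159 (lagging, φ = 65.4°)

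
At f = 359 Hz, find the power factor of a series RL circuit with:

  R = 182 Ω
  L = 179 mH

Step 1 — Angular frequency: ω = 2π·f = 2π·359 = 2256 rad/s.
Step 2 — Component impedances:
  R: Z = R = 182 Ω
  L: Z = jωL = j·2256·0.179 = 0 + j403.8 Ω
Step 3 — Series combination: Z_total = R + L = 182 + j403.8 Ω = 442.9∠65.7° Ω.
Step 4 — Power factor: PF = cos(φ) = Re(Z)/|Z| = 182/442.9 = 0.4109.
Step 5 — Type: Im(Z) = 403.8 ⇒ lagging (phase φ = 65.7°).

PF = 0.4109 (lagging, φ = 65.7°)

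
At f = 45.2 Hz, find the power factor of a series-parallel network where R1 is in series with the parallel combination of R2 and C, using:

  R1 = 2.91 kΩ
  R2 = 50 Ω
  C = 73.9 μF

Step 1 — Angular frequency: ω = 2π·f = 2π·45.2 = 284 rad/s.
Step 2 — Component impedances:
  R1: Z = R = 2910 Ω
  R2: Z = R = 50 Ω
  C: Z = 1/(jωC) = -j/(ω·C) = 0 - j47.65 Ω
Step 3 — Parallel branch: R2 || C = 1/(1/R2 + 1/C) = 23.8 - j24.97 Ω.
Step 4 — Series with R1: Z_total = R1 + (R2 || C) = 2934 - j24.97 Ω = 2934∠-0.5° Ω.
Step 5 — Power factor: PF = cos(φ) = Re(Z)/|Z| = 2934/2934 = 1.
Step 6 — Type: Im(Z) = -24.97 ⇒ leading (phase φ = -0.5°).

PF = 1 (leading, φ = -0.5°)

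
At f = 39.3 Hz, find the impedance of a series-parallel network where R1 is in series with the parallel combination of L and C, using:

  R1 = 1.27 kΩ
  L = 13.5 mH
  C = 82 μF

Step 1 — Angular frequency: ω = 2π·f = 2π·39.3 = 246.9 rad/s.
Step 2 — Component impedances:
  R1: Z = R = 1270 Ω
  L: Z = jωL = j·246.9·0.0135 = 0 + j3.334 Ω
  C: Z = 1/(jωC) = -j/(ω·C) = 0 - j49.39 Ω
Step 3 — Parallel branch: L || C = 1/(1/L + 1/C) = 0 + j3.575 Ω.
Step 4 — Series with R1: Z_total = R1 + (L || C) = 1270 + j3.575 Ω = 1270∠0.2° Ω.

Z = 1270 + j3.575 Ω = 1270∠0.2° Ω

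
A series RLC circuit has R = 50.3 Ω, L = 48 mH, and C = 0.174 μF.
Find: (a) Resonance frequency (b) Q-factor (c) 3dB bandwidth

Step 1 — Resonance condition Im(Z)=0 gives ω₀ = 1/√(LC).
Step 2 — ω₀ = 1/√(0.048·1.74e-07) = 1.094e+04 rad/s.
Step 3 — f₀ = ω₀/(2π) = 1742 Hz.
Step 4 — Series Q: Q = ω₀L/R = 1.094e+04·0.048/50.3 = 10.44.
Step 5 — 3dB bandwidth: Δω = ω₀/Q = 1048 rad/s; BW = Δω/(2π) = 166.8 Hz.

(a) f₀ = 1742 Hz  (b) Q = 10.44  (c) BW = 166.8 Hz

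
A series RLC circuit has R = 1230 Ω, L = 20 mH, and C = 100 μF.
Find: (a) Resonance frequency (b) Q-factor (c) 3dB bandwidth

Step 1 — Resonance condition Im(Z)=0 gives ω₀ = 1/√(LC).
Step 2 — ω₀ = 1/√(0.02·0.0001) = 707.1 rad/s.
Step 3 — f₀ = ω₀/(2π) = 112.5 Hz.
Step 4 — Series Q: Q = ω₀L/R = 707.1·0.02/1230 = 0.0115.
Step 5 — 3dB bandwidth: Δω = ω₀/Q = 6.15e+04 rad/s; BW = Δω/(2π) = 9788 Hz.

(a) f₀ = 112.5 Hz  (b) Q = 0.0115  (c) BW = 9788 Hz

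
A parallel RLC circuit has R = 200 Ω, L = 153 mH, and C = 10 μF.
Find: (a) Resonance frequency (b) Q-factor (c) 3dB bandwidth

Step 1 — Resonance: ω₀ = 1/√(LC) = 1/√(0.153·1e-05) = 808.5 rad/s.
Step 2 — f₀ = ω₀/(2π) = 128.7 Hz.
Step 3 — Parallel Q: Q = R/(ω₀L) = 200/(808.5·0.153) = 1.617.
Step 4 — Bandwidth: Δω = ω₀/Q = 500 rad/s; BW = Δω/(2π) = 79.58 Hz.

(a) f₀ = 128.7 Hz  (b) Q = 1.617  (c) BW = 79.58 Hz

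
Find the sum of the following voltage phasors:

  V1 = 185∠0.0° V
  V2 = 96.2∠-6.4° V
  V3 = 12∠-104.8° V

Step 1 — Convert each phasor to rectangular form:
  V1 = 185·(cos(0.0°) + j·sin(0.0°)) = 185 V
  V2 = 96.2·(cos(-6.4°) + j·sin(-6.4°)) = 95.6 - j10.72 V
  V3 = 12·(cos(-104.8°) + j·sin(-104.8°)) = -3.065 - j11.6 V
Step 2 — Sum components: V_total = 277.5 - j22.33 V.
Step 3 — Convert to polar: |V_total| = 278.4 V, ∠V_total = -4.6°.

V_total = 278.4∠-4.6° V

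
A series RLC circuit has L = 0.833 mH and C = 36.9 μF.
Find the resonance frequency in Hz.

Step 1 — Resonance condition Im(Z)=0 gives ω₀ = 1/√(LC).
Step 2 — ω₀ = 1/√(0.000833·3.69e-05) = 5704 rad/s.
Step 3 — f₀ = ω₀/(2π) = 907.8 Hz.

f₀ = 907.8 Hz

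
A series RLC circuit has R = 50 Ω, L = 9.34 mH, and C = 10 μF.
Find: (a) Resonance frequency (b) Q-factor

Step 1 — Resonance condition Im(Z)=0 gives ω₀ = 1/√(LC).
Step 2 — ω₀ = 1/√(0.00934·1e-05) = 3272 rad/s.
Step 3 — f₀ = ω₀/(2π) = 520.8 Hz.
Step 4 — Series Q: Q = ω₀L/R = 3272·0.00934/50 = 0.6112.

(a) f₀ = 520.8 Hz  (b) Q = 0.6112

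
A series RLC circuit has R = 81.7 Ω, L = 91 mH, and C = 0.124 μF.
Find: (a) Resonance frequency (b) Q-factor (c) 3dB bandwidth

Step 1 — Resonance: ω₀ = 1/√(LC) = 1/√(0.091·1.24e-07) = 9414 rad/s.
Step 2 — f₀ = ω₀/(2π) = 1498 Hz.
Step 3 — Series Q: Q = ω₀L/R = 9414·0.091/81.7 = 10.49.
Step 4 — Bandwidth: Δω = ω₀/Q = 897.8 rad/s; BW = Δω/(2π) = 142.9 Hz.

(a) f₀ = 1498 Hz  (b) Q = 10.49  (c) BW = 142.9 Hz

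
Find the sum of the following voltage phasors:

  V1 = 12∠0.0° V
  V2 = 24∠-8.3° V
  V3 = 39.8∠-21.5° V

Step 1 — Convert each phasor to rectangular form:
  V1 = 12·(cos(0.0°) + j·sin(0.0°)) = 12 V
  V2 = 24·(cos(-8.3°) + j·sin(-8.3°)) = 23.75 - j3.465 V
  V3 = 39.8·(cos(-21.5°) + j·sin(-21.5°)) = 37.03 - j14.59 V
Step 2 — Sum components: V_total = 72.78 - j18.05 V.
Step 3 — Convert to polar: |V_total| = 74.98 V, ∠V_total = -13.9°.

V_total = 74.98∠-13.9° V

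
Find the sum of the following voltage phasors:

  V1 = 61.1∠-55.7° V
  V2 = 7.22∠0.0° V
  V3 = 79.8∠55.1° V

Step 1 — Convert each phasor to rectangular form:
  V1 = 61.1·(cos(-55.7°) + j·sin(-55.7°)) = 34.43 - j50.47 V
  V2 = 7.22·(cos(0.0°) + j·sin(0.0°)) = 7.22 V
  V3 = 79.8·(cos(55.1°) + j·sin(55.1°)) = 45.66 + j65.45 V
Step 2 — Sum components: V_total = 87.31 + j14.97 V.
Step 3 — Convert to polar: |V_total| = 88.58 V, ∠V_total = 9.7°.

V_total = 88.58∠9.7° V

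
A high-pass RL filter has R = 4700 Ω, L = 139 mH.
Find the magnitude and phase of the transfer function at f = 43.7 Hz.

Step 1 — Angular frequency: ω = 2π·43.7 = 274.6 rad/s.
Step 2 — Transfer function: H(jω) = jωL/(R + jωL).
Step 3 — Numerator jωL = j·38.17; denominator R + jωL = 4700 + j38.17.
Step 4 — H = 6.594e-05 + j0.00812.
Step 5 — Magnitude: |H| = 0.00812 (-41.8 dB); phase: φ = 89.5°.

|H| = 0.00812 (-41.8 dB), φ = 89.5°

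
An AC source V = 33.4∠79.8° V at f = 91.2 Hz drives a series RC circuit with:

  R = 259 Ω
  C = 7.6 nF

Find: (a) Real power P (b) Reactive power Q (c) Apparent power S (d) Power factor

Step 1 — Angular frequency: ω = 2π·f = 2π·91.2 = 573 rad/s.
Step 2 — Component impedances:
  R: Z = R = 259 Ω
  C: Z = 1/(jωC) = -j/(ω·C) = 0 - j2.296e+05 Ω
Step 3 — Series combination: Z_total = R + C = 259 - j2.296e+05 Ω = 2.296e+05∠-89.9° Ω.
Step 4 — Source phasor: V = 33.4∠79.8° V = 5.915 + j32.87 V.
Step 5 — Current: I = V / Z = -0.0001431 + j2.592e-05 A = 0.0001455∠169.7° A.
Step 6 — Complex power: S = V·I* = 5.48e-06 - j0.004858 VA.
Step 7 — Real power: P = Re(S) = 5.48e-06 W.
Step 8 — Reactive power: Q = Im(S) = -0.004858 VAR.
Step 9 — Apparent power: |S| = 0.004858 VA.
Step 10 — Power factor: PF = P/|S| = 0.001128 (leading).

(a) P = 5.48e-06 W  (b) Q = -0.004858 VAR  (c) S = 0.004858 VA  (d) PF = 0.001128 (leading)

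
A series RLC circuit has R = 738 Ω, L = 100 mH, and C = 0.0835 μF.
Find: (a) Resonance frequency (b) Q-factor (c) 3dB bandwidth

Step 1 — Resonance: ω₀ = 1/√(LC) = 1/√(0.1·8.35e-08) = 1.094e+04 rad/s.
Step 2 — f₀ = ω₀/(2π) = 1742 Hz.
Step 3 — Series Q: Q = ω₀L/R = 1.094e+04·0.1/738 = 1.483.
Step 4 — Bandwidth: Δω = ω₀/Q = 7380 rad/s; BW = Δω/(2π) = 1175 Hz.

(a) f₀ = 1742 Hz  (b) Q = 1.483  (c) BW = 1175 Hz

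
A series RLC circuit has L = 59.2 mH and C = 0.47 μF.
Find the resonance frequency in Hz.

Step 1 — Resonance condition Im(Z)=0 gives ω₀ = 1/√(LC).
Step 2 — ω₀ = 1/√(0.0592·4.7e-07) = 5995 rad/s.
Step 3 — f₀ = ω₀/(2π) = 954.1 Hz.

f₀ = 954.1 Hz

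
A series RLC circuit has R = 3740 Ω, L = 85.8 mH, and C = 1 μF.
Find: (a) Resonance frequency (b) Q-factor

Step 1 — Resonance condition Im(Z)=0 gives ω₀ = 1/√(LC).
Step 2 — ω₀ = 1/√(0.0858·1e-06) = 3414 rad/s.
Step 3 — f₀ = ω₀/(2π) = 543.3 Hz.
Step 4 — Series Q: Q = ω₀L/R = 3414·0.0858/3740 = 0.07832.

(a) f₀ = 543.3 Hz  (b) Q = 0.07832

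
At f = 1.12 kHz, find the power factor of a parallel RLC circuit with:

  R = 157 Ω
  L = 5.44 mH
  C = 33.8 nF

Step 1 — Angular frequency: ω = 2π·f = 2π·1120 = 7037 rad/s.
Step 2 — Component impedances:
  R: Z = R = 157 Ω
  L: Z = jωL = j·7037·0.00544 = 0 + j38.28 Ω
  C: Z = 1/(jωC) = -j/(ω·C) = 0 - j4204 Ω
Step 3 — Parallel combination: 1/Z_total = 1/R + 1/L + 1/C; Z_total = 8.964 + j36.43 Ω = 37.51∠76.2° Ω.
Step 4 — Power factor: PF = cos(φ) = Re(Z)/|Z| = 8.9641/37.515 = 0.2389.
Step 5 — Type: Im(Z) = 36.43 ⇒ lagging (phase φ = 76.2°).

PF = 0.2389 (lagging, φ = 76.2°)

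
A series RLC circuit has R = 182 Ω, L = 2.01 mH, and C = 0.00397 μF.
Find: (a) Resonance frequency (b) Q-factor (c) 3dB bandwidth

Step 1 — Resonance condition Im(Z)=0 gives ω₀ = 1/√(LC).
Step 2 — ω₀ = 1/√(0.00201·3.97e-09) = 3.54e+05 rad/s.
Step 3 — f₀ = ω₀/(2π) = 5.634e+04 Hz.
Step 4 — Series Q: Q = ω₀L/R = 3.54e+05·0.00201/182 = 3.91.
Step 5 — 3dB bandwidth: Δω = ω₀/Q = 9.055e+04 rad/s; BW = Δω/(2π) = 1.441e+04 Hz.

(a) f₀ = 5.634e+04 Hz  (b) Q = 3.91  (c) BW = 1.441e+04 Hz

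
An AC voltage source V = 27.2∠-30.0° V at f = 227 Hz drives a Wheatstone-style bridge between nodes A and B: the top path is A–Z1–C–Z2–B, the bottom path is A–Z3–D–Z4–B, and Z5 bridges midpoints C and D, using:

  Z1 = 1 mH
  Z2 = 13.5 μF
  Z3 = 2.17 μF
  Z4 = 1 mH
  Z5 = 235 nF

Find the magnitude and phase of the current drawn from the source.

Step 1 — Angular frequency: ω = 2π·f = 2π·227 = 1426 rad/s.
Step 2 — Component impedances:
  Z1: Z = jωL = j·1426·0.001 = 0 + j1.426 Ω
  Z2: Z = 1/(jωC) = -j/(ω·C) = 0 - j51.94 Ω
  Z3: Z = 1/(jωC) = -j/(ω·C) = 0 - j323.1 Ω
  Z4: Z = jωL = j·1426·0.001 = 0 + j1.426 Ω
  Z5: Z = 1/(jωC) = -j/(ω·C) = 0 - j2984 Ω
Step 3 — Bridge requires nodal analysis (the Z5 bridge couples midpoints C and D, so the two paths cannot be reduced to a simple series/parallel combination). Setting node B to ground and injecting 1 A at node A, the 3-node admittance system at A, C, D solves to V_A = Z_AB = 0 - j42.98 Ω = 42.98∠-90.0° Ω.
Step 4 — Source phasor: V = 27.2∠-30.0° V = 23.56 - j13.6 V.
Step 5 — Ohm's law: I = V / Z_total = (23.56 - j13.6) / (0 - j42.98) = 0.3164 + j0.548 A.
Step 6 — Convert to polar: |I| = 0.6328 A, ∠I = 60.0°.

I = 0.6328∠60.0° A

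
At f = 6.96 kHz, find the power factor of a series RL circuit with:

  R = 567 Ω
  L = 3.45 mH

Step 1 — Angular frequency: ω = 2π·f = 2π·6960 = 4.373e+04 rad/s.
Step 2 — Component impedances:
  R: Z = R = 567 Ω
  L: Z = jωL = j·4.373e+04·0.00345 = 0 + j150.9 Ω
Step 3 — Series combination: Z_total = R + L = 567 + j150.9 Ω = 586.7∠14.9° Ω.
Step 4 — Power factor: PF = cos(φ) = Re(Z)/|Z| = 567/586.7 = 0.9664.
Step 5 — Type: Im(Z) = 150.9 ⇒ lagging (phase φ = 14.9°).

PF = 0.9664 (lagging, φ = 14.9°)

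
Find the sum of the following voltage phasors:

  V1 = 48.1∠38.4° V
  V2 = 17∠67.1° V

Step 1 — Convert each phasor to rectangular form:
  V1 = 48.1·(cos(38.4°) + j·sin(38.4°)) = 37.7 + j29.88 V
  V2 = 17·(cos(67.1°) + j·sin(67.1°)) = 6.615 + j15.66 V
Step 2 — Sum components: V_total = 44.31 + j45.54 V.
Step 3 — Convert to polar: |V_total| = 63.54 V, ∠V_total = 45.8°.

V_total = 63.54∠45.8° V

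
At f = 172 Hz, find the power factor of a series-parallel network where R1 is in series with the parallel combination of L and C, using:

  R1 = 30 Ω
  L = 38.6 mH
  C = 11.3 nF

Step 1 — Angular frequency: ω = 2π·f = 2π·172 = 1081 rad/s.
Step 2 — Component impedances:
  R1: Z = R = 30 Ω
  L: Z = jωL = j·1081·0.0386 = 0 + j41.72 Ω
  C: Z = 1/(jωC) = -j/(ω·C) = 0 - j8.189e+04 Ω
Step 3 — Parallel branch: L || C = 1/(1/L + 1/C) = 0 + j41.74 Ω.
Step 4 — Series with R1: Z_total = R1 + (L || C) = 30 + j41.74 Ω = 51.4∠54.3° Ω.
Step 5 — Power factor: PF = cos(φ) = Re(Z)/|Z| = 30/51.4 = 0.5837.
Step 6 — Type: Im(Z) = 41.74 ⇒ lagging (phase φ = 54.3°).

PF = 0.5837 (lagging, φ = 54.3°)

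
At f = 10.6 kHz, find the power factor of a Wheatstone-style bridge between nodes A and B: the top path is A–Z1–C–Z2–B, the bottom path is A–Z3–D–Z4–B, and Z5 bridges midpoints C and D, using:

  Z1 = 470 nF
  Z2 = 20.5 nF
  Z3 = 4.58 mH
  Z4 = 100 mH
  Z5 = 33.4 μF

Step 1 — Angular frequency: ω = 2π·f = 2π·1.06e+04 = 6.66e+04 rad/s.
Step 2 — Component impedances:
  Z1: Z = 1/(jωC) = -j/(ω·C) = 0 - j31.95 Ω
  Z2: Z = 1/(jωC) = -j/(ω·C) = 0 - j732.4 Ω
  Z3: Z = jωL = j·6.66e+04·0.00458 = 0 + j305 Ω
  Z4: Z = jωL = j·6.66e+04·0.1 = 0 + j6660 Ω
  Z5: Z = 1/(jωC) = -j/(ω·C) = 0 - j0.4495 Ω
Step 3 — Bridge requires nodal analysis (the Z5 bridge couples midpoints C and D, so the two paths cannot be reduced to a simple series/parallel combination). Setting node B to ground and injecting 1 A at node A, the 3-node admittance system at A, C, D solves to V_A = Z_AB = 0 - j858.6 Ω = 858.6∠-90.0° Ω.
Step 4 — Power factor: PF = cos(φ) = Re(Z)/|Z| = -0/858.6 = -0.
Step 5 — Type: Im(Z) = -858.6 ⇒ leading (phase φ = -90.0°).

PF = -0 (leading, φ = -90.0°)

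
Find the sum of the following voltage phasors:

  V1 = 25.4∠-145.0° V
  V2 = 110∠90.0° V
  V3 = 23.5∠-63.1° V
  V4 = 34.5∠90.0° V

Step 1 — Convert each phasor to rectangular form:
  V1 = 25.4·(cos(-145.0°) + j·sin(-145.0°)) = -20.81 - j14.57 V
  V2 = 110·(cos(90.0°) + j·sin(90.0°)) = 0 + j110 V
  V3 = 23.5·(cos(-63.1°) + j·sin(-63.1°)) = 10.63 - j20.96 V
  V4 = 34.5·(cos(90.0°) + j·sin(90.0°)) = 0 + j34.5 V
Step 2 — Sum components: V_total = -10.17 + j109 V.
Step 3 — Convert to polar: |V_total| = 109.4 V, ∠V_total = 95.3°.

V_total = 109.4∠95.3° V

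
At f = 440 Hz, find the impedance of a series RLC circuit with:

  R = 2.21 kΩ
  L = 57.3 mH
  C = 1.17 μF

Step 1 — Angular frequency: ω = 2π·f = 2π·440 = 2765 rad/s.
Step 2 — Component impedances:
  R: Z = R = 2210 Ω
  L: Z = jωL = j·2765·0.0573 = 0 + j158.4 Ω
  C: Z = 1/(jωC) = -j/(ω·C) = 0 - j309.2 Ω
Step 3 — Series combination: Z_total = R + L + C = 2210 - j150.7 Ω = 2215∠-3.9° Ω.

Z = 2210 - j150.7 Ω = 2215∠-3.9° Ω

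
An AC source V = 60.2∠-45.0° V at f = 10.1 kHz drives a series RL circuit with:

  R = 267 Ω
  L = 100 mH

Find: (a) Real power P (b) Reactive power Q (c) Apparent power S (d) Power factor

Step 1 — Angular frequency: ω = 2π·f = 2π·1.01e+04 = 6.346e+04 rad/s.
Step 2 — Component impedances:
  R: Z = R = 267 Ω
  L: Z = jωL = j·6.346e+04·0.1 = 0 + j6346 Ω
Step 3 — Series combination: Z_total = R + L = 267 + j6346 Ω = 6352∠87.6° Ω.
Step 4 — Source phasor: V = 60.2∠-45.0° V = 42.57 - j42.57 V.
Step 5 — Current: I = V / Z = -0.006414 - j0.006978 A = 0.009478∠-132.6° A.
Step 6 — Complex power: S = V·I* = 0.02398 + j0.5701 VA.
Step 7 — Real power: P = Re(S) = 0.02398 W.
Step 8 — Reactive power: Q = Im(S) = 0.5701 VAR.
Step 9 — Apparent power: |S| = 0.5706 VA.
Step 10 — Power factor: PF = P/|S| = 0.04204 (lagging).

(a) P = 0.02398 W  (b) Q = 0.5701 VAR  (c) S = 0.5706 VA  (d) PF = 0.04204 (lagging)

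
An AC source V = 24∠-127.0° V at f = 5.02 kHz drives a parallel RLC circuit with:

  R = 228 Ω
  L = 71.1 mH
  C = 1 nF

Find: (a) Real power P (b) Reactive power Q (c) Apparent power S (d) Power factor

Step 1 — Angular frequency: ω = 2π·f = 2π·5020 = 3.154e+04 rad/s.
Step 2 — Component impedances:
  R: Z = R = 228 Ω
  L: Z = jωL = j·3.154e+04·0.0711 = 0 + j2243 Ω
  C: Z = 1/(jωC) = -j/(ω·C) = 0 - j3.17e+04 Ω
Step 3 — Parallel combination: 1/Z_total = 1/R + 1/L + 1/C; Z_total = 226 + j21.35 Ω = 227∠5.4° Ω.
Step 4 — Source phasor: V = 24∠-127.0° V = -14.44 - j19.17 V.
Step 5 — Current: I = V / Z = -0.07129 - j0.07808 A = 0.1057∠-132.4° A.
Step 6 — Complex power: S = V·I* = 2.526 + j0.2387 VA.
Step 7 — Real power: P = Re(S) = 2.526 W.
Step 8 — Reactive power: Q = Im(S) = 0.2387 VAR.
Step 9 — Apparent power: |S| = 2.538 VA.
Step 10 — Power factor: PF = P/|S| = 0.9956 (lagging).

(a) P = 2.526 W  (b) Q = 0.2387 VAR  (c) S = 2.538 VA  (d) PF = 0.9956 (lagging)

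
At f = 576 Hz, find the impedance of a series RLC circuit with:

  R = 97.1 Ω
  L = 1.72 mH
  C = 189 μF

Step 1 — Angular frequency: ω = 2π·f = 2π·576 = 3619 rad/s.
Step 2 — Component impedances:
  R: Z = R = 97.1 Ω
  L: Z = jωL = j·3619·0.00172 = 0 + j6.225 Ω
  C: Z = 1/(jωC) = -j/(ω·C) = 0 - j1.462 Ω
Step 3 — Series combination: Z_total = R + L + C = 97.1 + j4.763 Ω = 97.22∠2.8° Ω.

Z = 97.1 + j4.763 Ω = 97.22∠2.8° Ω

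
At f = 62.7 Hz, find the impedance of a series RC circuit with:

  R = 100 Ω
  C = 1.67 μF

Step 1 — Angular frequency: ω = 2π·f = 2π·62.7 = 394 rad/s.
Step 2 — Component impedances:
  R: Z = R = 100 Ω
  C: Z = 1/(jωC) = -j/(ω·C) = 0 - j1520 Ω
Step 3 — Series combination: Z_total = R + C = 100 - j1520 Ω = 1523∠-86.2° Ω.

Z = 100 - j1520 Ω = 1523∠-86.2° Ω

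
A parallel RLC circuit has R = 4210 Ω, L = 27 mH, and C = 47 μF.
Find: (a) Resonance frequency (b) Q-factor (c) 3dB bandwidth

Step 1 — Resonance: ω₀ = 1/√(LC) = 1/√(0.027·4.7e-05) = 887.7 rad/s.
Step 2 — f₀ = ω₀/(2π) = 141.3 Hz.
Step 3 — Parallel Q: Q = R/(ω₀L) = 4210/(887.7·0.027) = 175.7.
Step 4 — Bandwidth: Δω = ω₀/Q = 5.054 rad/s; BW = Δω/(2π) = 0.8043 Hz.

(a) f₀ = 141.3 Hz  (b) Q = 175.7  (c) BW = 0.8043 Hz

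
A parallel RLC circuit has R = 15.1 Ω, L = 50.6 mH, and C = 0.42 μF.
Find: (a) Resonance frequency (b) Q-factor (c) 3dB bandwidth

Step 1 — Resonance: ω₀ = 1/√(LC) = 1/√(0.0506·4.2e-07) = 6860 rad/s.
Step 2 — f₀ = ω₀/(2π) = 1092 Hz.
Step 3 — Parallel Q: Q = R/(ω₀L) = 15.1/(6860·0.0506) = 0.0435.
Step 4 — Bandwidth: Δω = ω₀/Q = 1.577e+05 rad/s; BW = Δω/(2π) = 2.51e+04 Hz.

(a) f₀ = 1092 Hz  (b) Q = 0.0435  (c) BW = 2.51e+04 Hz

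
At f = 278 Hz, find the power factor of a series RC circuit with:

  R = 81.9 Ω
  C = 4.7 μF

Step 1 — Angular frequency: ω = 2π·f = 2π·278 = 1747 rad/s.
Step 2 — Component impedances:
  R: Z = R = 81.9 Ω
  C: Z = 1/(jωC) = -j/(ω·C) = 0 - j121.8 Ω
Step 3 — Series combination: Z_total = R + C = 81.9 - j121.8 Ω = 146.8∠-56.1° Ω.
Step 4 — Power factor: PF = cos(φ) = Re(Z)/|Z| = 81.9/146.78 = 0.558.
Step 5 — Type: Im(Z) = -121.8 ⇒ leading (phase φ = -56.1°).

PF = 0.558 (leading, φ = -56.1°)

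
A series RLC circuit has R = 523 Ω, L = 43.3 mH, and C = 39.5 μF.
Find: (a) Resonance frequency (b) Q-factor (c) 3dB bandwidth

Step 1 — Resonance condition Im(Z)=0 gives ω₀ = 1/√(LC).
Step 2 — ω₀ = 1/√(0.0433·3.95e-05) = 764.6 rad/s.
Step 3 — f₀ = ω₀/(2π) = 121.7 Hz.
Step 4 — Series Q: Q = ω₀L/R = 764.6·0.0433/523 = 0.06331.
Step 5 — 3dB bandwidth: Δω = ω₀/Q = 1.208e+04 rad/s; BW = Δω/(2π) = 1922 Hz.

(a) f₀ = 121.7 Hz  (b) Q = 0.06331  (c) BW = 1922 Hz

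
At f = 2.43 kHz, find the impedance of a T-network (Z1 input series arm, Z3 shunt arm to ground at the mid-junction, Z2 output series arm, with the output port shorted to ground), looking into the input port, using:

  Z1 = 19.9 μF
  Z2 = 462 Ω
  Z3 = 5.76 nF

Step 1 — Angular frequency: ω = 2π·f = 2π·2430 = 1.527e+04 rad/s.
Step 2 — Component impedances:
  Z1: Z = 1/(jωC) = -j/(ω·C) = 0 - j3.291 Ω
  Z2: Z = R = 462 Ω
  Z3: Z = 1/(jωC) = -j/(ω·C) = 0 - j1.137e+04 Ω
Step 3 — With the output port shorted to ground, the output series arm Z2 runs from the junction to ground; the shunt arm Z3 also runs from the junction to ground. They appear in parallel: Z3 || Z2 = 461.2 - j18.74 Ω.
Step 4 — Series with input arm Z1: Z_in = Z1 + (Z3 || Z2) = 461.2 - j22.03 Ω = 461.8∠-2.7° Ω.

Z = 461.2 - j22.03 Ω = 461.8∠-2.7° Ω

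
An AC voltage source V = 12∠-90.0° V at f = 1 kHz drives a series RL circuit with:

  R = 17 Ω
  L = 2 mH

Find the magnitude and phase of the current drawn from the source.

Step 1 — Angular frequency: ω = 2π·f = 2π·1000 = 6283 rad/s.
Step 2 — Component impedances:
  R: Z = R = 17 Ω
  L: Z = jωL = j·6283·0.002 = 0 + j12.57 Ω
Step 3 — Series combination: Z_total = R + L = 17 + j12.57 Ω = 21.14∠36.5° Ω.
Step 4 — Source phasor: V = 12∠-90.0° V = 0 - j12 V.
Step 5 — Ohm's law: I = V / Z_total = (0 - j12) / (17 + j12.57) = -0.3374 - j0.4565 A.
Step 6 — Convert to polar: |I| = 0.5676 A, ∠I = -126.5°.

I = 0.5676∠-126.5° A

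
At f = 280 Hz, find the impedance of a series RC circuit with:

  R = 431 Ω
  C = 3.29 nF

Step 1 — Angular frequency: ω = 2π·f = 2π·280 = 1759 rad/s.
Step 2 — Component impedances:
  R: Z = R = 431 Ω
  C: Z = 1/(jωC) = -j/(ω·C) = 0 - j1.728e+05 Ω
Step 3 — Series combination: Z_total = R + C = 431 - j1.728e+05 Ω = 1.728e+05∠-89.9° Ω.

Z = 431 - j1.728e+05 Ω = 1.728e+05∠-89.9° Ω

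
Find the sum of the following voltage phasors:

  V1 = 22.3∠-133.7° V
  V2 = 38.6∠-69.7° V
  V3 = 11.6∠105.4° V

Step 1 — Convert each phasor to rectangular form:
  V1 = 22.3·(cos(-133.7°) + j·sin(-133.7°)) = -15.41 - j16.12 V
  V2 = 38.6·(cos(-69.7°) + j·sin(-69.7°)) = 13.39 - j36.2 V
  V3 = 11.6·(cos(105.4°) + j·sin(105.4°)) = -3.08 + j11.18 V
Step 2 — Sum components: V_total = -5.095 - j41.14 V.
Step 3 — Convert to polar: |V_total| = 41.46 V, ∠V_total = -97.1°.

V_total = 41.46∠-97.1° V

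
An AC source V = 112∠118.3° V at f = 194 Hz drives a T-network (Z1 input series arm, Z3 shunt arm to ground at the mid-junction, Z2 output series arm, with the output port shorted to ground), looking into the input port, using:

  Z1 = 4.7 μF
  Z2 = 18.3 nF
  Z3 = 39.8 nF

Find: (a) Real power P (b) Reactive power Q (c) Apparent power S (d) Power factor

Step 1 — Angular frequency: ω = 2π·f = 2π·194 = 1219 rad/s.
Step 2 — Component impedances:
  Z1: Z = 1/(jωC) = -j/(ω·C) = 0 - j174.6 Ω
  Z2: Z = 1/(jωC) = -j/(ω·C) = 0 - j4.483e+04 Ω
  Z3: Z = 1/(jωC) = -j/(ω·C) = 0 - j2.061e+04 Ω
Step 3 — With the output port shorted to ground, the output series arm Z2 runs from the junction to ground; the shunt arm Z3 also runs from the junction to ground. They appear in parallel: Z3 || Z2 = 0 - j1.412e+04 Ω.
Step 4 — Series with input arm Z1: Z_in = Z1 + (Z3 || Z2) = 0 - j1.429e+04 Ω = 1.429e+04∠-90.0° Ω.
Step 5 — Source phasor: V = 112∠118.3° V = -53.1 + j98.61 V.
Step 6 — Current: I = V / Z = -0.006899 - j0.003714 A = 0.007835∠-151.7° A.
Step 7 — Complex power: S = V·I* = 0 - j0.8775 VA.
Step 8 — Real power: P = Re(S) = 0 W.
Step 9 — Reactive power: Q = Im(S) = -0.8775 VAR.
Step 10 — Apparent power: |S| = 0.8775 VA.
Step 11 — Power factor: PF = P/|S| = 0 (leading).

(a) P = 0 W  (b) Q = -0.8775 VAR  (c) S = 0.8775 VA  (d) PF = 0 (leading)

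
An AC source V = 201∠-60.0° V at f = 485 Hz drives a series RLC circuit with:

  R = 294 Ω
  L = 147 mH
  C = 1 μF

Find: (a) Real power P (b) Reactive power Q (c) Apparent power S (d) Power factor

Step 1 — Angular frequency: ω = 2π·f = 2π·485 = 3047 rad/s.
Step 2 — Component impedances:
  R: Z = R = 294 Ω
  L: Z = jωL = j·3047·0.147 = 0 + j448 Ω
  C: Z = 1/(jωC) = -j/(ω·C) = 0 - j328.2 Ω
Step 3 — Series combination: Z_total = R + L + C = 294 + j119.8 Ω = 317.5∠22.2° Ω.
Step 4 — Source phasor: V = 201∠-60.0° V = 100.5 - j174.1 V.
Step 5 — Current: I = V / Z = 0.08624 - j0.6272 A = 0.6331∠-82.2° A.
Step 6 — Complex power: S = V·I* = 117.8 + j48.02 VA.
Step 7 — Real power: P = Re(S) = 117.8 W.
Step 8 — Reactive power: Q = Im(S) = 48.02 VAR.
Step 9 — Apparent power: |S| = 127.3 VA.
Step 10 — Power factor: PF = P/|S| = 0.9261 (lagging).

(a) P = 117.8 W  (b) Q = 48.02 VAR  (c) S = 127.3 VA  (d) PF = 0.9261 (lagging)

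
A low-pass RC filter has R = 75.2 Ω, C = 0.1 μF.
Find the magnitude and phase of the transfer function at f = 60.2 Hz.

Step 1 — Angular frequency: ω = 2π·60.2 = 378.2 rad/s.
Step 2 — Transfer function: H(jω) = 1/(1 + jωRC).
Step 3 — Denominator: 1 + jωRC = 1 + j·378.2·75.2·1e-07 = 1 + j0.002844.
Step 4 — H = 1 - j0.002844.
Step 5 — Magnitude: |H| = 1 (-0.0 dB); phase: φ = -0.2°.

|H| = 1 (-0.0 dB), φ = -0.2°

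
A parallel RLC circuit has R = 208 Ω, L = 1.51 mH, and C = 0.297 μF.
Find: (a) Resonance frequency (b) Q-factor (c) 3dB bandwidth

Step 1 — Resonance: ω₀ = 1/√(LC) = 1/√(0.00151·2.97e-07) = 4.722e+04 rad/s.
Step 2 — f₀ = ω₀/(2π) = 7515 Hz.
Step 3 — Parallel Q: Q = R/(ω₀L) = 208/(4.722e+04·0.00151) = 2.917.
Step 4 — Bandwidth: Δω = ω₀/Q = 1.619e+04 rad/s; BW = Δω/(2π) = 2576 Hz.

(a) f₀ = 7515 Hz  (b) Q = 2.917  (c) BW = 2576 Hz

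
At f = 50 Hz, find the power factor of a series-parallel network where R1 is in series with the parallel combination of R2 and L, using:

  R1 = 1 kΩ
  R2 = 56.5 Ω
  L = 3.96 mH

Step 1 — Angular frequency: ω = 2π·f = 2π·50 = 314.2 rad/s.
Step 2 — Component impedances:
  R1: Z = R = 1000 Ω
  R2: Z = R = 56.5 Ω
  L: Z = jωL = j·314.2·0.00396 = 0 + j1.244 Ω
Step 3 — Parallel branch: R2 || L = 1/(1/R2 + 1/L) = 0.02738 + j1.243 Ω.
Step 4 — Series with R1: Z_total = R1 + (R2 || L) = 1000 + j1.243 Ω = 1000∠0.1° Ω.
Step 5 — Power factor: PF = cos(φ) = Re(Z)/|Z| = 1000/1000 = 1.
Step 6 — Type: Im(Z) = 1.243 ⇒ lagging (phase φ = 0.1°).

PF = 1 (lagging, φ = 0.1°)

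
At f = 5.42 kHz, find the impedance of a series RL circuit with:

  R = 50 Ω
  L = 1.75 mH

Step 1 — Angular frequency: ω = 2π·f = 2π·5420 = 3.405e+04 rad/s.
Step 2 — Component impedances:
  R: Z = R = 50 Ω
  L: Z = jωL = j·3.405e+04·0.00175 = 0 + j59.6 Ω
Step 3 — Series combination: Z_total = R + L = 50 + j59.6 Ω = 77.79∠50.0° Ω.

Z = 50 + j59.6 Ω = 77.79∠50.0° Ω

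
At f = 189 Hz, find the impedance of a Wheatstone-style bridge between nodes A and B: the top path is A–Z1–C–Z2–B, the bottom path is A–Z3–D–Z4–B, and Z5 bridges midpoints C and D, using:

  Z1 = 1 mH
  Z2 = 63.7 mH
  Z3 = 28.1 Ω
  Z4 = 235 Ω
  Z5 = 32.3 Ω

Step 1 — Angular frequency: ω = 2π·f = 2π·189 = 1188 rad/s.
Step 2 — Component impedances:
  Z1: Z = jωL = j·1188·0.001 = 0 + j1.188 Ω
  Z2: Z = jωL = j·1188·0.0637 = 0 + j75.65 Ω
  Z3: Z = R = 28.1 Ω
  Z4: Z = R = 235 Ω
  Z5: Z = R = 32.3 Ω
Step 3 — Bridge requires nodal analysis (the Z5 bridge couples midpoints C and D, so the two paths cannot be reduced to a simple series/parallel combination). Setting node B to ground and injecting 1 A at node A, the 3-node admittance system at A, C, D solves to V_A = Z_AB = 21.33 + j70.35 Ω = 73.51∠73.1° Ω.

Z = 21.33 + j70.35 Ω = 73.51∠73.1° Ω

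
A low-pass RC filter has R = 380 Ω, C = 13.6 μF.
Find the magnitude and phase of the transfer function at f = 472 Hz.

Step 1 — Angular frequency: ω = 2π·472 = 2966 rad/s.
Step 2 — Transfer function: H(jω) = 1/(1 + jωRC).
Step 3 — Denominator: 1 + jωRC = 1 + j·2966·380·1.36e-05 = 1 + j15.33.
Step 4 — H = 0.004239 - j0.06497.
Step 5 — Magnitude: |H| = 0.06511 (-23.7 dB); phase: φ = -86.3°.

|H| = 0.06511 (-23.7 dB), φ = -86.3°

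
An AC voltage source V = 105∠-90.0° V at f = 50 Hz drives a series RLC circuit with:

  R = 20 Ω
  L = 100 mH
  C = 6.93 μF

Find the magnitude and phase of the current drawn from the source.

Step 1 — Angular frequency: ω = 2π·f = 2π·50 = 314.2 rad/s.
Step 2 — Component impedances:
  R: Z = R = 20 Ω
  L: Z = jωL = j·314.2·0.1 = 0 + j31.42 Ω
  C: Z = 1/(jωC) = -j/(ω·C) = 0 - j459.3 Ω
Step 3 — Series combination: Z_total = R + L + C = 20 - j427.9 Ω = 428.4∠-87.3° Ω.
Step 4 — Source phasor: V = 105∠-90.0° V = 0 - j105 V.
Step 5 — Ohm's law: I = V / Z_total = (0 - j105) / (20 - j427.9) = 0.2448 - j0.01144 A.
Step 6 — Convert to polar: |I| = 0.2451 A, ∠I = -2.7°.

I = 0.2451∠-2.7° A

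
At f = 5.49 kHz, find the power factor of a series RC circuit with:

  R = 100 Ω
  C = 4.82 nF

Step 1 — Angular frequency: ω = 2π·f = 2π·5490 = 3.449e+04 rad/s.
Step 2 — Component impedances:
  R: Z = R = 100 Ω
  C: Z = 1/(jωC) = -j/(ω·C) = 0 - j6015 Ω
Step 3 — Series combination: Z_total = R + C = 100 - j6015 Ω = 6015∠-89.0° Ω.
Step 4 — Power factor: PF = cos(φ) = Re(Z)/|Z| = 100/6015.3 = 0.01662.
Step 5 — Type: Im(Z) = -6015 ⇒ leading (phase φ = -89.0°).

PF = 0.01662 (leading, φ = -89.0°)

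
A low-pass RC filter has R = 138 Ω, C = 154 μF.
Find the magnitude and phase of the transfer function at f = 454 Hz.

Step 1 — Angular frequency: ω = 2π·454 = 2853 rad/s.
Step 2 — Transfer function: H(jω) = 1/(1 + jωRC).
Step 3 — Denominator: 1 + jωRC = 1 + j·2853·138·0.000154 = 1 + j60.62.
Step 4 — H = 0.000272 - j0.01649.
Step 5 — Magnitude: |H| = 0.01649 (-35.7 dB); phase: φ = -89.1°.

|H| = 0.01649 (-35.7 dB), φ = -89.1°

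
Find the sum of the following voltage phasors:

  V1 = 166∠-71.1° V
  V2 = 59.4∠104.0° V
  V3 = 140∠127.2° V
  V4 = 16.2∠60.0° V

Step 1 — Convert each phasor to rectangular form:
  V1 = 166·(cos(-71.1°) + j·sin(-71.1°)) = 53.77 - j157.1 V
  V2 = 59.4·(cos(104.0°) + j·sin(104.0°)) = -14.37 + j57.64 V
  V3 = 140·(cos(127.2°) + j·sin(127.2°)) = -84.64 + j111.5 V
  V4 = 16.2·(cos(60.0°) + j·sin(60.0°)) = 8.1 + j14.03 V
Step 2 — Sum components: V_total = -37.14 + j26.13 V.
Step 3 — Convert to polar: |V_total| = 45.41 V, ∠V_total = 144.9°.

V_total = 45.41∠144.9° V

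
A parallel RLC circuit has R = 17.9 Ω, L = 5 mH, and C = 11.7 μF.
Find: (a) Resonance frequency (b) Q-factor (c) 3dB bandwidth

Step 1 — Resonance: ω₀ = 1/√(LC) = 1/√(0.005·1.17e-05) = 4134 rad/s.
Step 2 — f₀ = ω₀/(2π) = 658 Hz.
Step 3 — Parallel Q: Q = R/(ω₀L) = 17.9/(4134·0.005) = 0.8659.
Step 4 — Bandwidth: Δω = ω₀/Q = 4775 rad/s; BW = Δω/(2π) = 759.9 Hz.

(a) f₀ = 658 Hz  (b) Q = 0.8659  (c) BW = 759.9 Hz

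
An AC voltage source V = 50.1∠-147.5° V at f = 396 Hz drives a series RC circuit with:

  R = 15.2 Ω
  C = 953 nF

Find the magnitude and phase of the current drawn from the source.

Step 1 — Angular frequency: ω = 2π·f = 2π·396 = 2488 rad/s.
Step 2 — Component impedances:
  R: Z = R = 15.2 Ω
  C: Z = 1/(jωC) = -j/(ω·C) = 0 - j421.7 Ω
Step 3 — Series combination: Z_total = R + C = 15.2 - j421.7 Ω = 422∠-87.9° Ω.
Step 4 — Source phasor: V = 50.1∠-147.5° V = -42.25 - j26.92 V.
Step 5 — Ohm's law: I = V / Z_total = (-42.25 - j26.92) / (15.2 - j421.7) = 0.06014 - j0.1024 A.
Step 6 — Convert to polar: |I| = 0.1187 A, ∠I = -59.6°.

I = 0.1187∠-59.6° A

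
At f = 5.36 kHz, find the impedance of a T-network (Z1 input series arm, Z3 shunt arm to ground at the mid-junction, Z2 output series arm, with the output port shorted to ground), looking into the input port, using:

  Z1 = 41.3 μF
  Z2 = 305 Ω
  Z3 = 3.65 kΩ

Step 1 — Angular frequency: ω = 2π·f = 2π·5360 = 3.368e+04 rad/s.
Step 2 — Component impedances:
  Z1: Z = 1/(jωC) = -j/(ω·C) = 0 - j0.719 Ω
  Z2: Z = R = 305 Ω
  Z3: Z = R = 3650 Ω
Step 3 — With the output port shorted to ground, the output series arm Z2 runs from the junction to ground; the shunt arm Z3 also runs from the junction to ground. They appear in parallel: Z3 || Z2 = 281.5 Ω.
Step 4 — Series with input arm Z1: Z_in = Z1 + (Z3 || Z2) = 281.5 - j0.719 Ω = 281.5∠-0.1° Ω.

Z = 281.5 - j0.719 Ω = 281.5∠-0.1° Ω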